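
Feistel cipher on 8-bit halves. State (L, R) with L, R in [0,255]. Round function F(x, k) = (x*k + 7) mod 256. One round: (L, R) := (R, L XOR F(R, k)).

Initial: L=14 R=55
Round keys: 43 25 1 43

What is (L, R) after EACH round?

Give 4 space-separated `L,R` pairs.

Answer: 55,74 74,118 118,55 55,50

Derivation:
Round 1 (k=43): L=55 R=74
Round 2 (k=25): L=74 R=118
Round 3 (k=1): L=118 R=55
Round 4 (k=43): L=55 R=50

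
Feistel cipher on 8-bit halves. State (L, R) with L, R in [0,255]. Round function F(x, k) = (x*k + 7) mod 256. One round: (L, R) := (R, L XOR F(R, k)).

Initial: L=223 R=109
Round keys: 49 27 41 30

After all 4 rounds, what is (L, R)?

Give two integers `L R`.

Answer: 7 244

Derivation:
Round 1 (k=49): L=109 R=59
Round 2 (k=27): L=59 R=45
Round 3 (k=41): L=45 R=7
Round 4 (k=30): L=7 R=244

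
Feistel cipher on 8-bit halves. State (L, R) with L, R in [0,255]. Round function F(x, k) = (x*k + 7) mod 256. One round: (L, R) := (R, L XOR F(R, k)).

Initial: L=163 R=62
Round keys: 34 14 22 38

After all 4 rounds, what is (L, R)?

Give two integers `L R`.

Round 1 (k=34): L=62 R=224
Round 2 (k=14): L=224 R=121
Round 3 (k=22): L=121 R=141
Round 4 (k=38): L=141 R=140

Answer: 141 140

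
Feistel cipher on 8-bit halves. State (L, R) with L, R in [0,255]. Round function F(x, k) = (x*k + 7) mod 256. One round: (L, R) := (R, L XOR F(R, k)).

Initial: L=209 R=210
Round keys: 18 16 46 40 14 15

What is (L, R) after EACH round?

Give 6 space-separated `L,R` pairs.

Answer: 210,26 26,117 117,23 23,234 234,196 196,105

Derivation:
Round 1 (k=18): L=210 R=26
Round 2 (k=16): L=26 R=117
Round 3 (k=46): L=117 R=23
Round 4 (k=40): L=23 R=234
Round 5 (k=14): L=234 R=196
Round 6 (k=15): L=196 R=105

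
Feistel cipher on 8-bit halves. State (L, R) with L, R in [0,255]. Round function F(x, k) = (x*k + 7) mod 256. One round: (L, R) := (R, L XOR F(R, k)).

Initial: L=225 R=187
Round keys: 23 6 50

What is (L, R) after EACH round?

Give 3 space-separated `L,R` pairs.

Round 1 (k=23): L=187 R=53
Round 2 (k=6): L=53 R=254
Round 3 (k=50): L=254 R=150

Answer: 187,53 53,254 254,150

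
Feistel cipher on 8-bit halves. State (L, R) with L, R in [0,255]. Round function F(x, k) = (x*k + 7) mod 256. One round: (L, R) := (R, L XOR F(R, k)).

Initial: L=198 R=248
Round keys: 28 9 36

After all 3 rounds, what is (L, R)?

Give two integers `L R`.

Answer: 8 198

Derivation:
Round 1 (k=28): L=248 R=225
Round 2 (k=9): L=225 R=8
Round 3 (k=36): L=8 R=198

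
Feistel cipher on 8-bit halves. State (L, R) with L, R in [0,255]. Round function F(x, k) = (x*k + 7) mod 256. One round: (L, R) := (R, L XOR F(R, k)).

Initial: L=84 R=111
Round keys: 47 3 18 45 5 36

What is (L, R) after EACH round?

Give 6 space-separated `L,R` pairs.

Round 1 (k=47): L=111 R=60
Round 2 (k=3): L=60 R=212
Round 3 (k=18): L=212 R=211
Round 4 (k=45): L=211 R=202
Round 5 (k=5): L=202 R=42
Round 6 (k=36): L=42 R=37

Answer: 111,60 60,212 212,211 211,202 202,42 42,37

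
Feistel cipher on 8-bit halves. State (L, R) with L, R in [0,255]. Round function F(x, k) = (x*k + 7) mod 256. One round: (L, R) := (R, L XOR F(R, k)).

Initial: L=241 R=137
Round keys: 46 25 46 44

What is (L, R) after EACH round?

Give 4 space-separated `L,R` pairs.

Answer: 137,84 84,178 178,87 87,73

Derivation:
Round 1 (k=46): L=137 R=84
Round 2 (k=25): L=84 R=178
Round 3 (k=46): L=178 R=87
Round 4 (k=44): L=87 R=73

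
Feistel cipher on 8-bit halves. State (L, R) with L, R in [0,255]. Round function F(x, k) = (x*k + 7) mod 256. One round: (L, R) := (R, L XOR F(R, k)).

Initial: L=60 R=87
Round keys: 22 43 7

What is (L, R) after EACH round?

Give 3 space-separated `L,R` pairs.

Round 1 (k=22): L=87 R=189
Round 2 (k=43): L=189 R=145
Round 3 (k=7): L=145 R=67

Answer: 87,189 189,145 145,67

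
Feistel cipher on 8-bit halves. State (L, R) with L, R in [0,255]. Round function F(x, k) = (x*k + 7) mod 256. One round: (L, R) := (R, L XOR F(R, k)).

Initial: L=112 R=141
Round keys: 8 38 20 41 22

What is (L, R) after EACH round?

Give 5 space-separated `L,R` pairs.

Round 1 (k=8): L=141 R=31
Round 2 (k=38): L=31 R=44
Round 3 (k=20): L=44 R=104
Round 4 (k=41): L=104 R=131
Round 5 (k=22): L=131 R=33

Answer: 141,31 31,44 44,104 104,131 131,33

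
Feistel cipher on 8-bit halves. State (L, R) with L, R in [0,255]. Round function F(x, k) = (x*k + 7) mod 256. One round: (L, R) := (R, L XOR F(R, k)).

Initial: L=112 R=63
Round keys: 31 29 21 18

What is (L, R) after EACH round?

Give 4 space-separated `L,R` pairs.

Answer: 63,216 216,64 64,159 159,117

Derivation:
Round 1 (k=31): L=63 R=216
Round 2 (k=29): L=216 R=64
Round 3 (k=21): L=64 R=159
Round 4 (k=18): L=159 R=117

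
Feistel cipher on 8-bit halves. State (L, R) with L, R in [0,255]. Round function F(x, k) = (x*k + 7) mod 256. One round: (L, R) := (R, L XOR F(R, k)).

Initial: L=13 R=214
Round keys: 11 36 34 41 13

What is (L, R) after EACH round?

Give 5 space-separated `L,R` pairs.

Round 1 (k=11): L=214 R=52
Round 2 (k=36): L=52 R=129
Round 3 (k=34): L=129 R=29
Round 4 (k=41): L=29 R=45
Round 5 (k=13): L=45 R=77

Answer: 214,52 52,129 129,29 29,45 45,77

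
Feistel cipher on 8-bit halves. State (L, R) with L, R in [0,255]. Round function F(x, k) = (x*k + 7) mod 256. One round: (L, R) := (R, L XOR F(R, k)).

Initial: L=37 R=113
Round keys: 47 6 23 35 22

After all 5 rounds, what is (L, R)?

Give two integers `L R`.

Round 1 (k=47): L=113 R=227
Round 2 (k=6): L=227 R=40
Round 3 (k=23): L=40 R=124
Round 4 (k=35): L=124 R=211
Round 5 (k=22): L=211 R=85

Answer: 211 85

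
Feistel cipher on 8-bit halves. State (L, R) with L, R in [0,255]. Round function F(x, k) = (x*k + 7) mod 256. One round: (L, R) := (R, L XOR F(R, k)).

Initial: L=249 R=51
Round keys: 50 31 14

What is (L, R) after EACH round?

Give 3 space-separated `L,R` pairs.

Answer: 51,4 4,176 176,163

Derivation:
Round 1 (k=50): L=51 R=4
Round 2 (k=31): L=4 R=176
Round 3 (k=14): L=176 R=163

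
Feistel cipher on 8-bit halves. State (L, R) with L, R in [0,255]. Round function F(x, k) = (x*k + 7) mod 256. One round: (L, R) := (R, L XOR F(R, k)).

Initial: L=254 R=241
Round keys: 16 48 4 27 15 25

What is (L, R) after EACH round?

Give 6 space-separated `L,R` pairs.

Answer: 241,233 233,70 70,246 246,191 191,206 206,154

Derivation:
Round 1 (k=16): L=241 R=233
Round 2 (k=48): L=233 R=70
Round 3 (k=4): L=70 R=246
Round 4 (k=27): L=246 R=191
Round 5 (k=15): L=191 R=206
Round 6 (k=25): L=206 R=154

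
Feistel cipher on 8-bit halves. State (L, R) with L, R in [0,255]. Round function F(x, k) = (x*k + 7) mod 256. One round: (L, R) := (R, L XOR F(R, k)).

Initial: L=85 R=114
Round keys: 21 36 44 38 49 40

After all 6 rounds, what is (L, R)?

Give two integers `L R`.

Round 1 (k=21): L=114 R=52
Round 2 (k=36): L=52 R=37
Round 3 (k=44): L=37 R=87
Round 4 (k=38): L=87 R=212
Round 5 (k=49): L=212 R=204
Round 6 (k=40): L=204 R=51

Answer: 204 51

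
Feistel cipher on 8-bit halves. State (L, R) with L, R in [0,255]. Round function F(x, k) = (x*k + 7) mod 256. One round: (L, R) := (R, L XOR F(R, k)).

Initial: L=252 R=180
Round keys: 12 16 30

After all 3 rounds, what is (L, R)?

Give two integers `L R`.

Answer: 3 234

Derivation:
Round 1 (k=12): L=180 R=139
Round 2 (k=16): L=139 R=3
Round 3 (k=30): L=3 R=234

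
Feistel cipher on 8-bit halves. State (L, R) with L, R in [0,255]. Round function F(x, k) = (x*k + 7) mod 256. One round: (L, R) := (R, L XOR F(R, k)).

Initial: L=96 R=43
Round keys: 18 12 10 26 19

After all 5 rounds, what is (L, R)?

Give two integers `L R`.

Round 1 (k=18): L=43 R=109
Round 2 (k=12): L=109 R=8
Round 3 (k=10): L=8 R=58
Round 4 (k=26): L=58 R=227
Round 5 (k=19): L=227 R=218

Answer: 227 218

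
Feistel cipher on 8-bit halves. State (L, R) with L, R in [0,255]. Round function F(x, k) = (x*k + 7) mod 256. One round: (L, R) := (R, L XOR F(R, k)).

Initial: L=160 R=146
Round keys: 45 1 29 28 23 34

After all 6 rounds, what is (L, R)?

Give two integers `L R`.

Round 1 (k=45): L=146 R=17
Round 2 (k=1): L=17 R=138
Round 3 (k=29): L=138 R=184
Round 4 (k=28): L=184 R=173
Round 5 (k=23): L=173 R=42
Round 6 (k=34): L=42 R=54

Answer: 42 54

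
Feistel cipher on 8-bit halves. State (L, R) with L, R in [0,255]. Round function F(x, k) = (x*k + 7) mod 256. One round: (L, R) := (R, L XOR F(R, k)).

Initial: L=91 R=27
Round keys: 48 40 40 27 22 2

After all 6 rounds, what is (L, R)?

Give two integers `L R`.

Round 1 (k=48): L=27 R=76
Round 2 (k=40): L=76 R=252
Round 3 (k=40): L=252 R=43
Round 4 (k=27): L=43 R=108
Round 5 (k=22): L=108 R=100
Round 6 (k=2): L=100 R=163

Answer: 100 163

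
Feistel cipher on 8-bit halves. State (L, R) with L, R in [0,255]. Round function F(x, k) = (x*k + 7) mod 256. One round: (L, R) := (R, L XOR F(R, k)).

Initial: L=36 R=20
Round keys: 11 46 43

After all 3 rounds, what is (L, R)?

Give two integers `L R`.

Answer: 221 225

Derivation:
Round 1 (k=11): L=20 R=199
Round 2 (k=46): L=199 R=221
Round 3 (k=43): L=221 R=225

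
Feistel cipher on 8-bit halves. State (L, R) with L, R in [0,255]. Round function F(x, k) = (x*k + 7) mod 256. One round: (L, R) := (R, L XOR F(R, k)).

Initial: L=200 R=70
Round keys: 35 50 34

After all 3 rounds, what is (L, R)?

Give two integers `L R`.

Round 1 (k=35): L=70 R=81
Round 2 (k=50): L=81 R=159
Round 3 (k=34): L=159 R=116

Answer: 159 116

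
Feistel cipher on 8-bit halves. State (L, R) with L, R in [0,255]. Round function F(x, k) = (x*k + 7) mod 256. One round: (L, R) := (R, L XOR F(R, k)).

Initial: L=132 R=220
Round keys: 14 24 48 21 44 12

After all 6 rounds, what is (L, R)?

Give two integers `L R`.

Round 1 (k=14): L=220 R=139
Round 2 (k=24): L=139 R=211
Round 3 (k=48): L=211 R=28
Round 4 (k=21): L=28 R=128
Round 5 (k=44): L=128 R=27
Round 6 (k=12): L=27 R=203

Answer: 27 203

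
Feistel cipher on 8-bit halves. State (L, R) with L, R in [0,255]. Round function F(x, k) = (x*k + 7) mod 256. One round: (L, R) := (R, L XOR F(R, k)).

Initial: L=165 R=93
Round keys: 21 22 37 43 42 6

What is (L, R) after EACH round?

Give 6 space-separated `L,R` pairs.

Round 1 (k=21): L=93 R=13
Round 2 (k=22): L=13 R=120
Round 3 (k=37): L=120 R=82
Round 4 (k=43): L=82 R=181
Round 5 (k=42): L=181 R=235
Round 6 (k=6): L=235 R=60

Answer: 93,13 13,120 120,82 82,181 181,235 235,60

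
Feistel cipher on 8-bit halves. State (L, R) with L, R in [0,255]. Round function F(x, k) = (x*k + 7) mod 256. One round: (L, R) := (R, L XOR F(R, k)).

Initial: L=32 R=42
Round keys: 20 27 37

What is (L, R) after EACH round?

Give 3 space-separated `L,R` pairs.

Answer: 42,111 111,150 150,218

Derivation:
Round 1 (k=20): L=42 R=111
Round 2 (k=27): L=111 R=150
Round 3 (k=37): L=150 R=218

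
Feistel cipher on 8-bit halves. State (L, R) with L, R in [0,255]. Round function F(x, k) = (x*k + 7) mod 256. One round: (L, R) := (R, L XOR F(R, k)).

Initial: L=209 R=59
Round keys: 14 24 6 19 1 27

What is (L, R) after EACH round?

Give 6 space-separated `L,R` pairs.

Answer: 59,144 144,188 188,255 255,72 72,176 176,223

Derivation:
Round 1 (k=14): L=59 R=144
Round 2 (k=24): L=144 R=188
Round 3 (k=6): L=188 R=255
Round 4 (k=19): L=255 R=72
Round 5 (k=1): L=72 R=176
Round 6 (k=27): L=176 R=223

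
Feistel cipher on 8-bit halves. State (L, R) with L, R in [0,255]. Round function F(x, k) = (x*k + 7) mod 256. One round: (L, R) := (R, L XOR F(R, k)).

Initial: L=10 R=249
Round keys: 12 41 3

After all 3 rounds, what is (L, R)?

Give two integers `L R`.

Round 1 (k=12): L=249 R=185
Round 2 (k=41): L=185 R=81
Round 3 (k=3): L=81 R=67

Answer: 81 67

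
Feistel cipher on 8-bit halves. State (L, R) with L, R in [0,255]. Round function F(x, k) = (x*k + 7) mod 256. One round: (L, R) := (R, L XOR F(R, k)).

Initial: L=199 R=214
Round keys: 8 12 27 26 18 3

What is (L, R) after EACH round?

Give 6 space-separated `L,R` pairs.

Answer: 214,112 112,145 145,34 34,234 234,89 89,248

Derivation:
Round 1 (k=8): L=214 R=112
Round 2 (k=12): L=112 R=145
Round 3 (k=27): L=145 R=34
Round 4 (k=26): L=34 R=234
Round 5 (k=18): L=234 R=89
Round 6 (k=3): L=89 R=248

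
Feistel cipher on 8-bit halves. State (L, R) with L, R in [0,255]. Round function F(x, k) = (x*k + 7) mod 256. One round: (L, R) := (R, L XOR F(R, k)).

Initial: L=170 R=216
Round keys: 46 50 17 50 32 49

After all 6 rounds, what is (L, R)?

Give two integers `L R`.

Round 1 (k=46): L=216 R=125
Round 2 (k=50): L=125 R=169
Round 3 (k=17): L=169 R=61
Round 4 (k=50): L=61 R=88
Round 5 (k=32): L=88 R=58
Round 6 (k=49): L=58 R=121

Answer: 58 121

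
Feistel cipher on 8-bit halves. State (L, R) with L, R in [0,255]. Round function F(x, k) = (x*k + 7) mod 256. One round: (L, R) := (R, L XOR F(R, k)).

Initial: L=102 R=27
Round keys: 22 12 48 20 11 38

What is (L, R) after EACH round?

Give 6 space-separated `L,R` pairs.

Answer: 27,63 63,224 224,56 56,135 135,236 236,136

Derivation:
Round 1 (k=22): L=27 R=63
Round 2 (k=12): L=63 R=224
Round 3 (k=48): L=224 R=56
Round 4 (k=20): L=56 R=135
Round 5 (k=11): L=135 R=236
Round 6 (k=38): L=236 R=136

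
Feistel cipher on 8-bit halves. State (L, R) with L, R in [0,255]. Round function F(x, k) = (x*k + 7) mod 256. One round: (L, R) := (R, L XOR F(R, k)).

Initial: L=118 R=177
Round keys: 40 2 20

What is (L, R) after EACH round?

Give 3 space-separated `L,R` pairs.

Round 1 (k=40): L=177 R=217
Round 2 (k=2): L=217 R=8
Round 3 (k=20): L=8 R=126

Answer: 177,217 217,8 8,126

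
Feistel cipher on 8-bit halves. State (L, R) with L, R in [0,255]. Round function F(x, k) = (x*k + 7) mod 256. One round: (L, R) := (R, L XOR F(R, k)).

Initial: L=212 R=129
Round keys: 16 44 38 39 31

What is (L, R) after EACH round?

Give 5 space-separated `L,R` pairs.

Answer: 129,195 195,10 10,64 64,205 205,154

Derivation:
Round 1 (k=16): L=129 R=195
Round 2 (k=44): L=195 R=10
Round 3 (k=38): L=10 R=64
Round 4 (k=39): L=64 R=205
Round 5 (k=31): L=205 R=154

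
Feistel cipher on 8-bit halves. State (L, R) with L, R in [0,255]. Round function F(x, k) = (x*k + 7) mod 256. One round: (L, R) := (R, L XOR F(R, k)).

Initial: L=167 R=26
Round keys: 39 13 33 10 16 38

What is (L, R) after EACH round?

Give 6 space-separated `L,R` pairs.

Answer: 26,90 90,131 131,176 176,100 100,247 247,213

Derivation:
Round 1 (k=39): L=26 R=90
Round 2 (k=13): L=90 R=131
Round 3 (k=33): L=131 R=176
Round 4 (k=10): L=176 R=100
Round 5 (k=16): L=100 R=247
Round 6 (k=38): L=247 R=213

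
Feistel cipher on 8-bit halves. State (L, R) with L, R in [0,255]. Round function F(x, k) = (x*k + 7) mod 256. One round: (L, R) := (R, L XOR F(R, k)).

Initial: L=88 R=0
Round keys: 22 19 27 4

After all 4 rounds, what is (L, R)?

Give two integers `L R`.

Answer: 124 227

Derivation:
Round 1 (k=22): L=0 R=95
Round 2 (k=19): L=95 R=20
Round 3 (k=27): L=20 R=124
Round 4 (k=4): L=124 R=227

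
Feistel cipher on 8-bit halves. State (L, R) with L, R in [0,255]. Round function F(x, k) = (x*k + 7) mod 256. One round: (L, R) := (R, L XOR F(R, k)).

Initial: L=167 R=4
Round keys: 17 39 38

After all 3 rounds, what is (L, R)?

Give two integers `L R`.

Answer: 255 13

Derivation:
Round 1 (k=17): L=4 R=236
Round 2 (k=39): L=236 R=255
Round 3 (k=38): L=255 R=13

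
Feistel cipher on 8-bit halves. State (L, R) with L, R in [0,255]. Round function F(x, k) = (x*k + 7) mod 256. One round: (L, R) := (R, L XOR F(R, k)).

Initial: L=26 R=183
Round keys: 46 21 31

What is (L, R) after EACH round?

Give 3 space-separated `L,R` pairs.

Answer: 183,243 243,65 65,21

Derivation:
Round 1 (k=46): L=183 R=243
Round 2 (k=21): L=243 R=65
Round 3 (k=31): L=65 R=21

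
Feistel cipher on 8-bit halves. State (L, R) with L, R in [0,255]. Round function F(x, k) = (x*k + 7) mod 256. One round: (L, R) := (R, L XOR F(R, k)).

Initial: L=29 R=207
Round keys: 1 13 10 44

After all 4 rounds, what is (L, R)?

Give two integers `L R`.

Answer: 202 38

Derivation:
Round 1 (k=1): L=207 R=203
Round 2 (k=13): L=203 R=153
Round 3 (k=10): L=153 R=202
Round 4 (k=44): L=202 R=38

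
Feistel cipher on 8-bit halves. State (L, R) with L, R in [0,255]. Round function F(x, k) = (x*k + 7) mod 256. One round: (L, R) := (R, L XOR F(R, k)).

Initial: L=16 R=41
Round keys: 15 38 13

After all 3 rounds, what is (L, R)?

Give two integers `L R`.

Round 1 (k=15): L=41 R=126
Round 2 (k=38): L=126 R=146
Round 3 (k=13): L=146 R=15

Answer: 146 15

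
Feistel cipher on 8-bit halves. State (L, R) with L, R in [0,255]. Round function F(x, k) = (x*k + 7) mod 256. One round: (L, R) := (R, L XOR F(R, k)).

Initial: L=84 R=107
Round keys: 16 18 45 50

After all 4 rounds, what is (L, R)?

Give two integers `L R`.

Answer: 134 165

Derivation:
Round 1 (k=16): L=107 R=227
Round 2 (k=18): L=227 R=150
Round 3 (k=45): L=150 R=134
Round 4 (k=50): L=134 R=165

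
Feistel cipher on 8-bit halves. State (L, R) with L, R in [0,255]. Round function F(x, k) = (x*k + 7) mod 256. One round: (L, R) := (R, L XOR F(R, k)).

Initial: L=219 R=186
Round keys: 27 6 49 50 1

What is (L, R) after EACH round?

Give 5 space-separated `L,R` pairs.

Round 1 (k=27): L=186 R=126
Round 2 (k=6): L=126 R=65
Round 3 (k=49): L=65 R=6
Round 4 (k=50): L=6 R=114
Round 5 (k=1): L=114 R=127

Answer: 186,126 126,65 65,6 6,114 114,127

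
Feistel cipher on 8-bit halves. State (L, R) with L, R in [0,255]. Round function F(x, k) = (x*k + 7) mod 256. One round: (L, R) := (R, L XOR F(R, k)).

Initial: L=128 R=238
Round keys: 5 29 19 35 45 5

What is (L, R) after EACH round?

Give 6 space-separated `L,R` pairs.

Answer: 238,45 45,206 206,124 124,53 53,36 36,142

Derivation:
Round 1 (k=5): L=238 R=45
Round 2 (k=29): L=45 R=206
Round 3 (k=19): L=206 R=124
Round 4 (k=35): L=124 R=53
Round 5 (k=45): L=53 R=36
Round 6 (k=5): L=36 R=142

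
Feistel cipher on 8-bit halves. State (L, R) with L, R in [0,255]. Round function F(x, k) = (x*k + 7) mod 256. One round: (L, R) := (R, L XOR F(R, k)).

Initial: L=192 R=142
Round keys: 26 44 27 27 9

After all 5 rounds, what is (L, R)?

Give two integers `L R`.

Answer: 243 111

Derivation:
Round 1 (k=26): L=142 R=179
Round 2 (k=44): L=179 R=69
Round 3 (k=27): L=69 R=253
Round 4 (k=27): L=253 R=243
Round 5 (k=9): L=243 R=111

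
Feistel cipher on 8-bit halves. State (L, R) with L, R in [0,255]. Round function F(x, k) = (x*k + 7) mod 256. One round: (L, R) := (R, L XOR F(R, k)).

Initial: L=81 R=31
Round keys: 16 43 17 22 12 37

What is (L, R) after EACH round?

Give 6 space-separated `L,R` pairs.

Answer: 31,166 166,246 246,251 251,111 111,192 192,168

Derivation:
Round 1 (k=16): L=31 R=166
Round 2 (k=43): L=166 R=246
Round 3 (k=17): L=246 R=251
Round 4 (k=22): L=251 R=111
Round 5 (k=12): L=111 R=192
Round 6 (k=37): L=192 R=168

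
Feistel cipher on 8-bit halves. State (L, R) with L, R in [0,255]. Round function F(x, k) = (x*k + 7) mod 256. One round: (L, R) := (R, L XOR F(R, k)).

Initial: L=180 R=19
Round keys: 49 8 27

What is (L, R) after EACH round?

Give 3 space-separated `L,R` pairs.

Answer: 19,30 30,228 228,13

Derivation:
Round 1 (k=49): L=19 R=30
Round 2 (k=8): L=30 R=228
Round 3 (k=27): L=228 R=13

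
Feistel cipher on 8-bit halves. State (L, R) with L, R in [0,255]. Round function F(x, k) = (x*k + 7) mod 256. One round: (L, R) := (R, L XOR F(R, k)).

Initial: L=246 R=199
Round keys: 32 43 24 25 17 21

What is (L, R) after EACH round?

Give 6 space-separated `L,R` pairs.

Round 1 (k=32): L=199 R=17
Round 2 (k=43): L=17 R=37
Round 3 (k=24): L=37 R=110
Round 4 (k=25): L=110 R=224
Round 5 (k=17): L=224 R=137
Round 6 (k=21): L=137 R=164

Answer: 199,17 17,37 37,110 110,224 224,137 137,164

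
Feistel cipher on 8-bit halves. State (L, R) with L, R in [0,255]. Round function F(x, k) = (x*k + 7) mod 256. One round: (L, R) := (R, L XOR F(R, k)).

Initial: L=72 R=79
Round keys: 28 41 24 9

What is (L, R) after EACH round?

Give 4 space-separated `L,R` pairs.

Round 1 (k=28): L=79 R=227
Round 2 (k=41): L=227 R=45
Round 3 (k=24): L=45 R=220
Round 4 (k=9): L=220 R=238

Answer: 79,227 227,45 45,220 220,238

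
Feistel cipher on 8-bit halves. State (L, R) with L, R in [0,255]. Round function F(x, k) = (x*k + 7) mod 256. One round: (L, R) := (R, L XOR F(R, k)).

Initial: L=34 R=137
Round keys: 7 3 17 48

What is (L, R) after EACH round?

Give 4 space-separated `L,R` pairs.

Round 1 (k=7): L=137 R=228
Round 2 (k=3): L=228 R=58
Round 3 (k=17): L=58 R=5
Round 4 (k=48): L=5 R=205

Answer: 137,228 228,58 58,5 5,205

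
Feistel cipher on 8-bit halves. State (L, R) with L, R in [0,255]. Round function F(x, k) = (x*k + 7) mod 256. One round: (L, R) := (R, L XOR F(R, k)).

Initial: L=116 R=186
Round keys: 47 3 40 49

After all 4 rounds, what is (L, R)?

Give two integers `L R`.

Round 1 (k=47): L=186 R=89
Round 2 (k=3): L=89 R=168
Round 3 (k=40): L=168 R=30
Round 4 (k=49): L=30 R=109

Answer: 30 109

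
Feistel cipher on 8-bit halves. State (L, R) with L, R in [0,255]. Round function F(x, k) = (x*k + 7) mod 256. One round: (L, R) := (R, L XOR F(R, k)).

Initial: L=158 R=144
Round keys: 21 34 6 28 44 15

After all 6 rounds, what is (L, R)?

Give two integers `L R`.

Answer: 155 130

Derivation:
Round 1 (k=21): L=144 R=73
Round 2 (k=34): L=73 R=41
Round 3 (k=6): L=41 R=180
Round 4 (k=28): L=180 R=158
Round 5 (k=44): L=158 R=155
Round 6 (k=15): L=155 R=130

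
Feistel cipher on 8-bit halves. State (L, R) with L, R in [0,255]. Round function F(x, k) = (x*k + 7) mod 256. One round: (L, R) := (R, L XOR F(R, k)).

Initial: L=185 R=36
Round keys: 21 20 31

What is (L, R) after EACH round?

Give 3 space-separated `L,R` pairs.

Round 1 (k=21): L=36 R=66
Round 2 (k=20): L=66 R=11
Round 3 (k=31): L=11 R=30

Answer: 36,66 66,11 11,30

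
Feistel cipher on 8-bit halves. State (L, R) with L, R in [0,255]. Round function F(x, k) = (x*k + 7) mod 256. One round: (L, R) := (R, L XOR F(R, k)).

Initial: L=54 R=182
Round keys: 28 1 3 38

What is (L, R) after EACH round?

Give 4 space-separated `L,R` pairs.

Answer: 182,217 217,86 86,208 208,177

Derivation:
Round 1 (k=28): L=182 R=217
Round 2 (k=1): L=217 R=86
Round 3 (k=3): L=86 R=208
Round 4 (k=38): L=208 R=177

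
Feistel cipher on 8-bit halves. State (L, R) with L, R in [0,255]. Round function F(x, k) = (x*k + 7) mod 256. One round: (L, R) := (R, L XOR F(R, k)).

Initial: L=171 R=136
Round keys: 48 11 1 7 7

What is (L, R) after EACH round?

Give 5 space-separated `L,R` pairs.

Answer: 136,44 44,99 99,70 70,146 146,67

Derivation:
Round 1 (k=48): L=136 R=44
Round 2 (k=11): L=44 R=99
Round 3 (k=1): L=99 R=70
Round 4 (k=7): L=70 R=146
Round 5 (k=7): L=146 R=67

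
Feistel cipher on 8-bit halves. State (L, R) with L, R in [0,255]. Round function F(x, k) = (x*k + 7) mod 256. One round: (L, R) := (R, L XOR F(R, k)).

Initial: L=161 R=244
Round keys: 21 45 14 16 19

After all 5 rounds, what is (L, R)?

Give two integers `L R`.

Round 1 (k=21): L=244 R=170
Round 2 (k=45): L=170 R=29
Round 3 (k=14): L=29 R=55
Round 4 (k=16): L=55 R=106
Round 5 (k=19): L=106 R=210

Answer: 106 210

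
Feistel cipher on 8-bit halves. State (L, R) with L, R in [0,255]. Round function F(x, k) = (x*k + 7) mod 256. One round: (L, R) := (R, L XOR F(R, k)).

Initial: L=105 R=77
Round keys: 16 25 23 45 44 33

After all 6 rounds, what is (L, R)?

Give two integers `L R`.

Answer: 6 209

Derivation:
Round 1 (k=16): L=77 R=190
Round 2 (k=25): L=190 R=216
Round 3 (k=23): L=216 R=209
Round 4 (k=45): L=209 R=28
Round 5 (k=44): L=28 R=6
Round 6 (k=33): L=6 R=209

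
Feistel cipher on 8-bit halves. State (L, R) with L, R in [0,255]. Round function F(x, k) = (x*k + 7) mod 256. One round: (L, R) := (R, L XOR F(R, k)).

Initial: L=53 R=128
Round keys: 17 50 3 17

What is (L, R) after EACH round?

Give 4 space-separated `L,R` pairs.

Answer: 128,178 178,75 75,90 90,74

Derivation:
Round 1 (k=17): L=128 R=178
Round 2 (k=50): L=178 R=75
Round 3 (k=3): L=75 R=90
Round 4 (k=17): L=90 R=74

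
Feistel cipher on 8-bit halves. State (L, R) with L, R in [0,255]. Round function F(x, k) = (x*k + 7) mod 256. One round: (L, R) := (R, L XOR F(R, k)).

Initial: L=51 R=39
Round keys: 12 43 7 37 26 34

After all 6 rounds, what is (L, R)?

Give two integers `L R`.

Round 1 (k=12): L=39 R=232
Round 2 (k=43): L=232 R=216
Round 3 (k=7): L=216 R=7
Round 4 (k=37): L=7 R=210
Round 5 (k=26): L=210 R=92
Round 6 (k=34): L=92 R=237

Answer: 92 237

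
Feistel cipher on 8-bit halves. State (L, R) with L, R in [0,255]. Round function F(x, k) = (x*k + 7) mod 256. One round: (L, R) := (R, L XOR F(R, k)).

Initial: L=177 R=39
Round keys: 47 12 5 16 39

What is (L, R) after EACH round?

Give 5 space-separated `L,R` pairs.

Round 1 (k=47): L=39 R=129
Round 2 (k=12): L=129 R=52
Round 3 (k=5): L=52 R=138
Round 4 (k=16): L=138 R=147
Round 5 (k=39): L=147 R=230

Answer: 39,129 129,52 52,138 138,147 147,230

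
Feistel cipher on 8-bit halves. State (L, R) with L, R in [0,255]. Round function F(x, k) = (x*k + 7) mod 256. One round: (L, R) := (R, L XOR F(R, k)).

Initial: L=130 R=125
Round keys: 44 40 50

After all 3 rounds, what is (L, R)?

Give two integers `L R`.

Answer: 82 10

Derivation:
Round 1 (k=44): L=125 R=1
Round 2 (k=40): L=1 R=82
Round 3 (k=50): L=82 R=10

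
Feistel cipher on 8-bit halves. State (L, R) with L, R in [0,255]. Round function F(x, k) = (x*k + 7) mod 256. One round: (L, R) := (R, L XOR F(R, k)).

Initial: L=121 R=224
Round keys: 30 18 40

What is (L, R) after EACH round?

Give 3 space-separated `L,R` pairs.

Round 1 (k=30): L=224 R=62
Round 2 (k=18): L=62 R=131
Round 3 (k=40): L=131 R=65

Answer: 224,62 62,131 131,65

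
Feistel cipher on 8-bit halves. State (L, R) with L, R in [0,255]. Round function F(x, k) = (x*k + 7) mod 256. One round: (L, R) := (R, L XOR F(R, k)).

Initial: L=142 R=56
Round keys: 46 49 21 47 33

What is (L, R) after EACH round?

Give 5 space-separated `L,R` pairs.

Answer: 56,153 153,104 104,22 22,121 121,182

Derivation:
Round 1 (k=46): L=56 R=153
Round 2 (k=49): L=153 R=104
Round 3 (k=21): L=104 R=22
Round 4 (k=47): L=22 R=121
Round 5 (k=33): L=121 R=182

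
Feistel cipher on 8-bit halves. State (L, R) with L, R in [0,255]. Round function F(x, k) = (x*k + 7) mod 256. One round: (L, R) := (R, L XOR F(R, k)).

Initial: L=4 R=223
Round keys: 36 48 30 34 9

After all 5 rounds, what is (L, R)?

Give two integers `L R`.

Answer: 175 190

Derivation:
Round 1 (k=36): L=223 R=103
Round 2 (k=48): L=103 R=136
Round 3 (k=30): L=136 R=144
Round 4 (k=34): L=144 R=175
Round 5 (k=9): L=175 R=190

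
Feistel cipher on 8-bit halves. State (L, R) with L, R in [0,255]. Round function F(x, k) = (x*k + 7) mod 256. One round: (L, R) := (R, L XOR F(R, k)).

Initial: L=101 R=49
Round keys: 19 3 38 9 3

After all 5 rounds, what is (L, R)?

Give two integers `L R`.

Round 1 (k=19): L=49 R=207
Round 2 (k=3): L=207 R=69
Round 3 (k=38): L=69 R=138
Round 4 (k=9): L=138 R=164
Round 5 (k=3): L=164 R=121

Answer: 164 121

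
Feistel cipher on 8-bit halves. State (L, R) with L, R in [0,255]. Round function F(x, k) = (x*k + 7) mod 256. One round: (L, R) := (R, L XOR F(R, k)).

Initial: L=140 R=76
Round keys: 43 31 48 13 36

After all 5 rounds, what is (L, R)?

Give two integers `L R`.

Answer: 235 19

Derivation:
Round 1 (k=43): L=76 R=71
Round 2 (k=31): L=71 R=236
Round 3 (k=48): L=236 R=0
Round 4 (k=13): L=0 R=235
Round 5 (k=36): L=235 R=19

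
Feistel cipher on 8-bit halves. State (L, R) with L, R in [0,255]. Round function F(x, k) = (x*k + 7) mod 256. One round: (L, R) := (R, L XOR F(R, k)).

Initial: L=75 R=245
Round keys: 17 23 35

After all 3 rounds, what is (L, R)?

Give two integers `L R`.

Answer: 93 185

Derivation:
Round 1 (k=17): L=245 R=7
Round 2 (k=23): L=7 R=93
Round 3 (k=35): L=93 R=185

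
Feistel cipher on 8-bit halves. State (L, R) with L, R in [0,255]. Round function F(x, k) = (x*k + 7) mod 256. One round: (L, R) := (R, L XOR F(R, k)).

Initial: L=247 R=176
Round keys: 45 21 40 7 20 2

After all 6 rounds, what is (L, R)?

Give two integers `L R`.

Round 1 (k=45): L=176 R=0
Round 2 (k=21): L=0 R=183
Round 3 (k=40): L=183 R=159
Round 4 (k=7): L=159 R=215
Round 5 (k=20): L=215 R=76
Round 6 (k=2): L=76 R=72

Answer: 76 72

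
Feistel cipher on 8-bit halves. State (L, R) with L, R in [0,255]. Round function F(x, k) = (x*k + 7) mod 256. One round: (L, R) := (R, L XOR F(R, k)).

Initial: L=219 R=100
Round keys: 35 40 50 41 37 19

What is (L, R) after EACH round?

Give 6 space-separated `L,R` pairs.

Round 1 (k=35): L=100 R=104
Round 2 (k=40): L=104 R=35
Round 3 (k=50): L=35 R=181
Round 4 (k=41): L=181 R=39
Round 5 (k=37): L=39 R=31
Round 6 (k=19): L=31 R=115

Answer: 100,104 104,35 35,181 181,39 39,31 31,115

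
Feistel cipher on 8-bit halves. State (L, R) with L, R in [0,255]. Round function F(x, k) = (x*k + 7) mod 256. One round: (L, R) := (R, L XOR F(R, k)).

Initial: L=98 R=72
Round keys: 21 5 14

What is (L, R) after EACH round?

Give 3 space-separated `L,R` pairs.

Round 1 (k=21): L=72 R=141
Round 2 (k=5): L=141 R=128
Round 3 (k=14): L=128 R=138

Answer: 72,141 141,128 128,138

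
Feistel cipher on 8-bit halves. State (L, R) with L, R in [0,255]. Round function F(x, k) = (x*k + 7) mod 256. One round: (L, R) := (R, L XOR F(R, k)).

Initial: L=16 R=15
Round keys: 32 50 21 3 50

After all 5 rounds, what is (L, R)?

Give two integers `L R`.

Answer: 155 163

Derivation:
Round 1 (k=32): L=15 R=247
Round 2 (k=50): L=247 R=74
Round 3 (k=21): L=74 R=238
Round 4 (k=3): L=238 R=155
Round 5 (k=50): L=155 R=163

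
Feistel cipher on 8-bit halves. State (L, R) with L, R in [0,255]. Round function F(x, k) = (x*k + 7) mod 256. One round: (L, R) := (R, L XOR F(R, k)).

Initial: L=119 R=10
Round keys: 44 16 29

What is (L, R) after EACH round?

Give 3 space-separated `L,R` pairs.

Round 1 (k=44): L=10 R=200
Round 2 (k=16): L=200 R=141
Round 3 (k=29): L=141 R=200

Answer: 10,200 200,141 141,200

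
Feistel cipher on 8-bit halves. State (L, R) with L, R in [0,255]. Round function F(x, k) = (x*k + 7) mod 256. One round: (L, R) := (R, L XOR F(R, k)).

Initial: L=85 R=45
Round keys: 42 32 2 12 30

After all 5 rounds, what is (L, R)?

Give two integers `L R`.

Answer: 113 34

Derivation:
Round 1 (k=42): L=45 R=60
Round 2 (k=32): L=60 R=170
Round 3 (k=2): L=170 R=103
Round 4 (k=12): L=103 R=113
Round 5 (k=30): L=113 R=34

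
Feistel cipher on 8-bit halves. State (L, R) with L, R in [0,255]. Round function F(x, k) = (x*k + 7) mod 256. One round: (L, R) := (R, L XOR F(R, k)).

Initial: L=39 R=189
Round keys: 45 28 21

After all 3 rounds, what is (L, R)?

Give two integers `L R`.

Answer: 246 82

Derivation:
Round 1 (k=45): L=189 R=103
Round 2 (k=28): L=103 R=246
Round 3 (k=21): L=246 R=82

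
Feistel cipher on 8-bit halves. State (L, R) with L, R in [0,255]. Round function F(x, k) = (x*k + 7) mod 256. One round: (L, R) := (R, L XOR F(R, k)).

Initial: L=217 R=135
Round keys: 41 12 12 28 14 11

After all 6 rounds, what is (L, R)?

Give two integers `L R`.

Round 1 (k=41): L=135 R=127
Round 2 (k=12): L=127 R=124
Round 3 (k=12): L=124 R=168
Round 4 (k=28): L=168 R=27
Round 5 (k=14): L=27 R=41
Round 6 (k=11): L=41 R=209

Answer: 41 209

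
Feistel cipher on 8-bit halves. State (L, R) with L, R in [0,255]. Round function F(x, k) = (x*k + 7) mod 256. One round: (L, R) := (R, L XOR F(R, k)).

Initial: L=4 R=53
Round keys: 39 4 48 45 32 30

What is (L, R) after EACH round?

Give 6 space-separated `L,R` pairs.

Answer: 53,30 30,74 74,249 249,134 134,62 62,205

Derivation:
Round 1 (k=39): L=53 R=30
Round 2 (k=4): L=30 R=74
Round 3 (k=48): L=74 R=249
Round 4 (k=45): L=249 R=134
Round 5 (k=32): L=134 R=62
Round 6 (k=30): L=62 R=205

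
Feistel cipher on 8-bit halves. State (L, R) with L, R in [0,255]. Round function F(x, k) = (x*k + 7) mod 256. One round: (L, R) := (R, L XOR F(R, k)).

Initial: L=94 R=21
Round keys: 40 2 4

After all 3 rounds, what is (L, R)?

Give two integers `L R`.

Round 1 (k=40): L=21 R=17
Round 2 (k=2): L=17 R=60
Round 3 (k=4): L=60 R=230

Answer: 60 230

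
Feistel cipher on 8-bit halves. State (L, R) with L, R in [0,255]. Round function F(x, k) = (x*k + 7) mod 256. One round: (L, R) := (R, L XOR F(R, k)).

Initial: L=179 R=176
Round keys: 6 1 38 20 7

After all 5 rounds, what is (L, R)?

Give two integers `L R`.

Round 1 (k=6): L=176 R=148
Round 2 (k=1): L=148 R=43
Round 3 (k=38): L=43 R=253
Round 4 (k=20): L=253 R=224
Round 5 (k=7): L=224 R=218

Answer: 224 218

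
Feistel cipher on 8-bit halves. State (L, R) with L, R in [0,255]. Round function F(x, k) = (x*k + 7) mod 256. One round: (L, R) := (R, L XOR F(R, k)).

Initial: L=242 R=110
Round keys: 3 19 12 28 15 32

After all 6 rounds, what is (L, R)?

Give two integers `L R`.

Round 1 (k=3): L=110 R=163
Round 2 (k=19): L=163 R=78
Round 3 (k=12): L=78 R=12
Round 4 (k=28): L=12 R=25
Round 5 (k=15): L=25 R=114
Round 6 (k=32): L=114 R=94

Answer: 114 94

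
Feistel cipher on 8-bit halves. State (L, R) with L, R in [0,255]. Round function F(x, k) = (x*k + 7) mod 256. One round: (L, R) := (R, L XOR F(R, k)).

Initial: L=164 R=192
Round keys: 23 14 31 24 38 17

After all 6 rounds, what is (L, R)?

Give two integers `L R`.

Round 1 (k=23): L=192 R=227
Round 2 (k=14): L=227 R=177
Round 3 (k=31): L=177 R=149
Round 4 (k=24): L=149 R=78
Round 5 (k=38): L=78 R=14
Round 6 (k=17): L=14 R=187

Answer: 14 187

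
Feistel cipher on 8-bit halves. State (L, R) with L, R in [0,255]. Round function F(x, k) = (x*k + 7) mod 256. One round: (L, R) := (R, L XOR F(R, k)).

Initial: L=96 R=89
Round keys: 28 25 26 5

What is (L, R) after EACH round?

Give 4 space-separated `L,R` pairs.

Round 1 (k=28): L=89 R=163
Round 2 (k=25): L=163 R=171
Round 3 (k=26): L=171 R=198
Round 4 (k=5): L=198 R=78

Answer: 89,163 163,171 171,198 198,78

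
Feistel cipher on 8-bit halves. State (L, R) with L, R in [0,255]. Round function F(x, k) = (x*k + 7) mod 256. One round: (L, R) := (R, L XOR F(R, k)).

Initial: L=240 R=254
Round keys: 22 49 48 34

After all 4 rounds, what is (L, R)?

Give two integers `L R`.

Round 1 (k=22): L=254 R=43
Round 2 (k=49): L=43 R=188
Round 3 (k=48): L=188 R=108
Round 4 (k=34): L=108 R=227

Answer: 108 227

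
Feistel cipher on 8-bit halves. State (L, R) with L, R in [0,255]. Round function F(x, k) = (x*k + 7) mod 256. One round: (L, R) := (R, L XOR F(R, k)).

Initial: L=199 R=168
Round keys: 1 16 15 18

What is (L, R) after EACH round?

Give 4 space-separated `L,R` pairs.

Answer: 168,104 104,47 47,160 160,104

Derivation:
Round 1 (k=1): L=168 R=104
Round 2 (k=16): L=104 R=47
Round 3 (k=15): L=47 R=160
Round 4 (k=18): L=160 R=104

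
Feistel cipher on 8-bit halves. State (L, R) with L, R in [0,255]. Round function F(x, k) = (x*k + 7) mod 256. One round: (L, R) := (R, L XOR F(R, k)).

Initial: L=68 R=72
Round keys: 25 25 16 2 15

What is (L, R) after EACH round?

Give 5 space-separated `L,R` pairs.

Answer: 72,75 75,18 18,108 108,205 205,102

Derivation:
Round 1 (k=25): L=72 R=75
Round 2 (k=25): L=75 R=18
Round 3 (k=16): L=18 R=108
Round 4 (k=2): L=108 R=205
Round 5 (k=15): L=205 R=102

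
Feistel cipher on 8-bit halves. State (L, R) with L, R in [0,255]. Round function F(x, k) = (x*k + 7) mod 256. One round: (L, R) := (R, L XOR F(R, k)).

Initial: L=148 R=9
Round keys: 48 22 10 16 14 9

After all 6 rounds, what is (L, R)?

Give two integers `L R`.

Round 1 (k=48): L=9 R=35
Round 2 (k=22): L=35 R=0
Round 3 (k=10): L=0 R=36
Round 4 (k=16): L=36 R=71
Round 5 (k=14): L=71 R=205
Round 6 (k=9): L=205 R=123

Answer: 205 123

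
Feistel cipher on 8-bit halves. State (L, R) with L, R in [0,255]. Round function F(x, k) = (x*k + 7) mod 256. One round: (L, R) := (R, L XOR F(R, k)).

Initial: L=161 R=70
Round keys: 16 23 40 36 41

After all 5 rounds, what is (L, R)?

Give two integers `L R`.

Answer: 28 218

Derivation:
Round 1 (k=16): L=70 R=198
Round 2 (k=23): L=198 R=151
Round 3 (k=40): L=151 R=89
Round 4 (k=36): L=89 R=28
Round 5 (k=41): L=28 R=218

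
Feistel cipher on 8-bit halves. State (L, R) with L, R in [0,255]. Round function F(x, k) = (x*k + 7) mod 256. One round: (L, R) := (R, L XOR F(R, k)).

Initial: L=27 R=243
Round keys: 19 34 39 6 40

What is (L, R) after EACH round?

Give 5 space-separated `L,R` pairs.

Answer: 243,11 11,142 142,162 162,93 93,45

Derivation:
Round 1 (k=19): L=243 R=11
Round 2 (k=34): L=11 R=142
Round 3 (k=39): L=142 R=162
Round 4 (k=6): L=162 R=93
Round 5 (k=40): L=93 R=45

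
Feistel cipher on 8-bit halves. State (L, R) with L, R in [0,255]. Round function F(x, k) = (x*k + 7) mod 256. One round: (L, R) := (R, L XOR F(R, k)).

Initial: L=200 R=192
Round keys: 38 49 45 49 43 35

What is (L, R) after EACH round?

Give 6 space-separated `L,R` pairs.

Answer: 192,79 79,230 230,58 58,199 199,78 78,118

Derivation:
Round 1 (k=38): L=192 R=79
Round 2 (k=49): L=79 R=230
Round 3 (k=45): L=230 R=58
Round 4 (k=49): L=58 R=199
Round 5 (k=43): L=199 R=78
Round 6 (k=35): L=78 R=118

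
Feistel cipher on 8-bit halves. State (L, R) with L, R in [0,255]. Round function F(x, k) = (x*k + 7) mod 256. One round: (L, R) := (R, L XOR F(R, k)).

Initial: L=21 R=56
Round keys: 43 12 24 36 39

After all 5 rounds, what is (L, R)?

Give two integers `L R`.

Answer: 124 62

Derivation:
Round 1 (k=43): L=56 R=122
Round 2 (k=12): L=122 R=135
Round 3 (k=24): L=135 R=213
Round 4 (k=36): L=213 R=124
Round 5 (k=39): L=124 R=62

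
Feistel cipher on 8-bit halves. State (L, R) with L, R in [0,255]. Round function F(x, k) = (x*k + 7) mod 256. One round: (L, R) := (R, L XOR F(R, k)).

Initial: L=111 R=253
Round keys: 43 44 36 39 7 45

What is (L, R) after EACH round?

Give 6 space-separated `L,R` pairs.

Answer: 253,233 233,238 238,150 150,15 15,230 230,122

Derivation:
Round 1 (k=43): L=253 R=233
Round 2 (k=44): L=233 R=238
Round 3 (k=36): L=238 R=150
Round 4 (k=39): L=150 R=15
Round 5 (k=7): L=15 R=230
Round 6 (k=45): L=230 R=122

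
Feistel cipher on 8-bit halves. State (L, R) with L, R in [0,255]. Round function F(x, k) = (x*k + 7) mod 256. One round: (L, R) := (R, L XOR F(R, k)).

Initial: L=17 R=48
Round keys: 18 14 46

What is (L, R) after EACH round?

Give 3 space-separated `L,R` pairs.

Answer: 48,118 118,75 75,247

Derivation:
Round 1 (k=18): L=48 R=118
Round 2 (k=14): L=118 R=75
Round 3 (k=46): L=75 R=247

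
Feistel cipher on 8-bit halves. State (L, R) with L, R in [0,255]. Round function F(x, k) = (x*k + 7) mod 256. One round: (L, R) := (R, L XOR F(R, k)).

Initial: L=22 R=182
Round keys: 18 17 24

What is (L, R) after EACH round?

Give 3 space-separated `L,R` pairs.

Answer: 182,197 197,170 170,50

Derivation:
Round 1 (k=18): L=182 R=197
Round 2 (k=17): L=197 R=170
Round 3 (k=24): L=170 R=50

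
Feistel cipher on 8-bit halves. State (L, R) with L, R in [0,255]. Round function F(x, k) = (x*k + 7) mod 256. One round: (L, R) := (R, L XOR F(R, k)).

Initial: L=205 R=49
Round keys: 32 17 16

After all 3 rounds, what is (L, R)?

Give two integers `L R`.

Answer: 160 237

Derivation:
Round 1 (k=32): L=49 R=234
Round 2 (k=17): L=234 R=160
Round 3 (k=16): L=160 R=237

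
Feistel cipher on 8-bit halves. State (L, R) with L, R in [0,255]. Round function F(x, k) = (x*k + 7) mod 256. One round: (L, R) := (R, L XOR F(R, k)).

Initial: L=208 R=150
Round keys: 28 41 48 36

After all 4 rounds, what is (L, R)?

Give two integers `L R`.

Answer: 56 239

Derivation:
Round 1 (k=28): L=150 R=191
Round 2 (k=41): L=191 R=8
Round 3 (k=48): L=8 R=56
Round 4 (k=36): L=56 R=239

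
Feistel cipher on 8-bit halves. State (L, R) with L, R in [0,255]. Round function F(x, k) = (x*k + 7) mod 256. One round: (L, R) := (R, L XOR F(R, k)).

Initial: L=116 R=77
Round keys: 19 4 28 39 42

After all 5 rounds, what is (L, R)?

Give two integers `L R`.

Answer: 184 66

Derivation:
Round 1 (k=19): L=77 R=202
Round 2 (k=4): L=202 R=98
Round 3 (k=28): L=98 R=117
Round 4 (k=39): L=117 R=184
Round 5 (k=42): L=184 R=66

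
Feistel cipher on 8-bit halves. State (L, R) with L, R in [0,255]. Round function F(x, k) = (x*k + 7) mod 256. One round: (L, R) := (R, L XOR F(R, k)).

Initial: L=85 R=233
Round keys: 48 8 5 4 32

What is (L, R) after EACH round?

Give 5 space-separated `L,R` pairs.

Answer: 233,226 226,254 254,31 31,125 125,184

Derivation:
Round 1 (k=48): L=233 R=226
Round 2 (k=8): L=226 R=254
Round 3 (k=5): L=254 R=31
Round 4 (k=4): L=31 R=125
Round 5 (k=32): L=125 R=184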